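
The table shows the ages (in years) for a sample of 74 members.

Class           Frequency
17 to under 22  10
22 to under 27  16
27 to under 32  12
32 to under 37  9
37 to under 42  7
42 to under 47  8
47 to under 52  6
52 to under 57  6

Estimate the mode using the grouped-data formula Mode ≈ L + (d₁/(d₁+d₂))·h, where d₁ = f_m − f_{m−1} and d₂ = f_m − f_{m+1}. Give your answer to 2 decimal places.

Modal class: 22 to under 27 (highest frequency 16).
d₁ = 16 − 10 = 6, d₂ = 16 − 12 = 4
Mode ≈ 22 + (6/(6+4)) × 5 = 22 + 3.0000 = 25.0000

25.00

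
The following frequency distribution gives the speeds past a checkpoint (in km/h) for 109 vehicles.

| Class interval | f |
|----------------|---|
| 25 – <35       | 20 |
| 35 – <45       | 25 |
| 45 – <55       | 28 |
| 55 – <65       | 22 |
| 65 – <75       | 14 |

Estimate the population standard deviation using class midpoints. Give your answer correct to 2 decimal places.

Midpoints: 30, 40, 50, 60, 70
n = 109, Σfm = 5300, mean = 48.6239
Σfm² = 275800
Σf(m − x̄)² = Σfm² − (Σfm)²/n = 275800 − 5300²/109 = 18093.5780
Population variance = 18093.5780 / 109 = 165.9961
Standard deviation = √165.9961 = 12.8839

12.88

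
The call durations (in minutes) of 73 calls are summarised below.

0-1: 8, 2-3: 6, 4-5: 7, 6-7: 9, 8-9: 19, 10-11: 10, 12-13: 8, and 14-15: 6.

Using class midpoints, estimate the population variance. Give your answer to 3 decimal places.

16.629

Midpoints: 0.5, 2.5, 4.5, 6.5, 8.5, 10.5, 12.5, 14.5
n = 73, Σfm = 562.5, mean = 7.7055
Σfm² = 5548.25
Σf(m − x̄)² = Σfm² − (Σfm)²/n = 5548.25 − 562.5²/73 = 1213.9178
Population variance = 1213.9178 / 73 = 16.6290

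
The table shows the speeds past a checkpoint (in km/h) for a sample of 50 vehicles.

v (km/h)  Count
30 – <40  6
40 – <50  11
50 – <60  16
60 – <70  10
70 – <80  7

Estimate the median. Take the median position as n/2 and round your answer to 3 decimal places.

55.000

Cumulative frequencies: 6, 17, 33, 43, 50
n = 50; position = n/2 = 25.
This falls in the class 50 – <60: L = 50, F = 17, f = 16, h = 10.
Median ≈ 50 + ((25 − 17) / 16) × 10 = 55.0000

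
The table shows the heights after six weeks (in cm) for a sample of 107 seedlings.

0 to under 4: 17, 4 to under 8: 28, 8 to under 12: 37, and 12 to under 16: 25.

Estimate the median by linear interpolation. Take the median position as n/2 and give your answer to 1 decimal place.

8.9

Cumulative frequencies: 17, 45, 82, 107
n = 107; position = n/2 = 53.5.
This falls in the class 8 to under 12: L = 8, F = 45, f = 37, h = 4.
Median ≈ 8 + ((53.5 − 45) / 37) × 4 = 8.9189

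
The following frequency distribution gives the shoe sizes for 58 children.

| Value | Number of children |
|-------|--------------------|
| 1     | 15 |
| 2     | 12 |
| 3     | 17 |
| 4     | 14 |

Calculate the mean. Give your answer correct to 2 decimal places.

2.52

Values: 1, 2, 3, 4
Σfx = 15×1 + 12×2 + 17×3 + 14×4 = 146
n = Σf = 58
Mean = 146 / 58 = 2.5172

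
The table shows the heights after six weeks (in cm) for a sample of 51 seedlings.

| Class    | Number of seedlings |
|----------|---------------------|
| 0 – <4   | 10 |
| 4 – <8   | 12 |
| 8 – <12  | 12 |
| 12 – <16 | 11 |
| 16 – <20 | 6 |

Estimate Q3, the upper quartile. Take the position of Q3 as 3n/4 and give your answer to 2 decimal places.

13.55

Cumulative frequencies: 10, 22, 34, 45, 51
n = 51; position = 3n/4 = 38.25.
This falls in the class 12 – <16: L = 12, F = 34, f = 11, h = 4.
Upper quartile ≈ 12 + ((38.25 − 34) / 11) × 4 = 13.5455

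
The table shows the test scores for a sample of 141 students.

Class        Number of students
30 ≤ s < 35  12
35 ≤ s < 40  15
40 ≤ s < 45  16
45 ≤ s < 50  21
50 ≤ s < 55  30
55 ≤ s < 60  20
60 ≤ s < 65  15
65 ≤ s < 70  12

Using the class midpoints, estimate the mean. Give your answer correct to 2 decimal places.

Midpoints: 32.5, 37.5, 42.5, 47.5, 52.5, 57.5, 62.5, 67.5
Σfm = 12×32.5 + 15×37.5 + 16×42.5 + 21×47.5 + 30×52.5 + 20×57.5 + 15×62.5 + 12×67.5 = 7102.5
n = Σf = 141
Mean = 7102.5 / 141 = 50.3723

50.37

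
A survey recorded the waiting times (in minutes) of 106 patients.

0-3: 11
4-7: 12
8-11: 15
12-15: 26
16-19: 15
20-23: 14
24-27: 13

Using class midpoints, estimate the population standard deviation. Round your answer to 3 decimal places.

7.259

Midpoints: 1.5, 5.5, 9.5, 13.5, 17.5, 21.5, 25.5
n = 106, Σfm = 1471, mean = 13.8774
Σfm² = 25998.5
Σf(m − x̄)² = Σfm² − (Σfm)²/n = 25998.5 − 1471²/106 = 5584.9057
Population variance = 5584.9057 / 106 = 52.6878
Standard deviation = √52.6878 = 7.2586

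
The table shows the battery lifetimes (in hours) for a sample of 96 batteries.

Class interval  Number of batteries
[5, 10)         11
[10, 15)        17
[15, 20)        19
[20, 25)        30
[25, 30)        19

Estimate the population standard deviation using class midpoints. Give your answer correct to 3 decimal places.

Midpoints: 7.5, 12.5, 17.5, 22.5, 27.5
n = 96, Σfm = 1825, mean = 19.0104
Σfm² = 38650
Σf(m − x̄)² = Σfm² − (Σfm)²/n = 38650 − 1825²/96 = 3955.9896
Population variance = 3955.9896 / 96 = 41.2082
Standard deviation = √41.2082 = 6.4194

6.419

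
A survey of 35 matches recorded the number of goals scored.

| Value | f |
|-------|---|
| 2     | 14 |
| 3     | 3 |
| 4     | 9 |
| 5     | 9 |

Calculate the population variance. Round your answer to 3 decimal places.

Values: 2, 3, 4, 5
n = 35, Σfx = 118, mean = 3.3714
Σfx² = 452
Σf(x − x̄)² = Σfx² − (Σfx)²/n = 452 − 118²/35 = 54.1714
Population variance = 54.1714 / 35 = 1.5478

1.548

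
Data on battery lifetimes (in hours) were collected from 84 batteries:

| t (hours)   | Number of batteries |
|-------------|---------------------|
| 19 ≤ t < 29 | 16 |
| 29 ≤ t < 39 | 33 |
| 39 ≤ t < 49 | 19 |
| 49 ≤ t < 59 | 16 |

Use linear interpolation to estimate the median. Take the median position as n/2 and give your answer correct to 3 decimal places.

Cumulative frequencies: 16, 49, 68, 84
n = 84; position = n/2 = 42.
This falls in the class 29 ≤ t < 39: L = 29, F = 16, f = 33, h = 10.
Median ≈ 29 + ((42 − 16) / 33) × 10 = 36.8788

36.879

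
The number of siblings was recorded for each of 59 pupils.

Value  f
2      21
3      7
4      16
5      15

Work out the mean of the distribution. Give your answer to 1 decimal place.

3.4

Values: 2, 3, 4, 5
Σfx = 21×2 + 7×3 + 16×4 + 15×5 = 202
n = Σf = 59
Mean = 202 / 59 = 3.4237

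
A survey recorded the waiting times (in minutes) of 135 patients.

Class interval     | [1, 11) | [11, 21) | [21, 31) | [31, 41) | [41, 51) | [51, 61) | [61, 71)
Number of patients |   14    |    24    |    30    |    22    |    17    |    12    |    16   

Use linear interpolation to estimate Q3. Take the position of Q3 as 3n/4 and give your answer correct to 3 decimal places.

47.618

Cumulative frequencies: 14, 38, 68, 90, 107, 119, 135
n = 135; position = 3n/4 = 101.25.
This falls in the class [41, 51): L = 41, F = 90, f = 17, h = 10.
Upper quartile ≈ 41 + ((101.25 − 90) / 17) × 10 = 47.6176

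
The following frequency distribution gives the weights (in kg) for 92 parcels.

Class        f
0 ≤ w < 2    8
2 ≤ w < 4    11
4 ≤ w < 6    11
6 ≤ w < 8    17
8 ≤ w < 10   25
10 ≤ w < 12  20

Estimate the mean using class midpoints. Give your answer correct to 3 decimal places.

Midpoints: 1, 3, 5, 7, 9, 11
Σfm = 8×1 + 11×3 + 11×5 + 17×7 + 25×9 + 20×11 = 660
n = Σf = 92
Mean = 660 / 92 = 7.1739

7.174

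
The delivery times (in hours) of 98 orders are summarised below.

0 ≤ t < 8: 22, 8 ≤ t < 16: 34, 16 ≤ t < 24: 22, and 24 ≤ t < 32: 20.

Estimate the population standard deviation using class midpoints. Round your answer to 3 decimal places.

Midpoints: 4, 12, 20, 28
n = 98, Σfm = 1496, mean = 15.2653
Σfm² = 29728
Σf(m − x̄)² = Σfm² − (Σfm)²/n = 29728 − 1496²/98 = 6891.1020
Population variance = 6891.1020 / 98 = 70.3174
Standard deviation = √70.3174 = 8.3855

8.386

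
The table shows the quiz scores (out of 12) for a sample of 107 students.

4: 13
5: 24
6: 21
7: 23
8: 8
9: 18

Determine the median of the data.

Cumulative frequencies: 13, 37, 58, 81, 89, 107
n = 107, so the median is the value in position (n+1)/2 = 54.
Position 54 falls at value 6.

6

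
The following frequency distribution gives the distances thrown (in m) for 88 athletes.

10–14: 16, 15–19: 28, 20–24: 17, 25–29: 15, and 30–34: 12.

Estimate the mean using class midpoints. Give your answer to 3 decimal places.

Midpoints: 12, 17, 22, 27, 32
Σfm = 16×12 + 28×17 + 17×22 + 15×27 + 12×32 = 1831
n = Σf = 88
Mean = 1831 / 88 = 20.8068

20.807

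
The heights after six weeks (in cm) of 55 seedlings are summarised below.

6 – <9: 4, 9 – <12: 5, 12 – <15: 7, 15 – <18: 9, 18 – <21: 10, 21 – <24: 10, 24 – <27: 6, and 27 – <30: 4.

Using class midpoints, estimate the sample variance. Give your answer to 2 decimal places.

34.79

Midpoints: 7.5, 10.5, 13.5, 16.5, 19.5, 22.5, 25.5, 28.5
n = 55, Σfm = 1012.5, mean = 18.4091
Σfm² = 20517.75
Σf(m − x̄)² = Σfm² − (Σfm)²/n = 20517.75 − 1012.5²/55 = 1878.5455
Sample variance = 1878.5455 / 54 = 34.7879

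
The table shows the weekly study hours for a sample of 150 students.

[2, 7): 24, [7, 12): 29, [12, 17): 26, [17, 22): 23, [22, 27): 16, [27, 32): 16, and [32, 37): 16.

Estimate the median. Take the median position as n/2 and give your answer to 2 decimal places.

Cumulative frequencies: 24, 53, 79, 102, 118, 134, 150
n = 150; position = n/2 = 75.
This falls in the class [12, 17): L = 12, F = 53, f = 26, h = 5.
Median ≈ 12 + ((75 − 53) / 26) × 5 = 16.2308

16.23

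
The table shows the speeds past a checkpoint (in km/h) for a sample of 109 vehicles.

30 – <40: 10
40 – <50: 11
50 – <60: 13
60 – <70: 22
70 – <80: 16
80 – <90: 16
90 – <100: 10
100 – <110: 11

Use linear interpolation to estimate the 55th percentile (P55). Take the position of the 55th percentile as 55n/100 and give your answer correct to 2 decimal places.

Cumulative frequencies: 10, 21, 34, 56, 72, 88, 98, 109
n = 109; position = 55n/100 = 59.95.
This falls in the class 70 – <80: L = 70, F = 56, f = 16, h = 10.
55th percentile ≈ 70 + ((59.95 − 56) / 16) × 10 = 72.4688

72.47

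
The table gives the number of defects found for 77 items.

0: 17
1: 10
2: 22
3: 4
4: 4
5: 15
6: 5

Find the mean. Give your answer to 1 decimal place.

2.4

Values: 0, 1, 2, 3, 4, 5, 6
Σfx = 17×0 + 10×1 + 22×2 + 4×3 + 4×4 + 15×5 + 5×6 = 187
n = Σf = 77
Mean = 187 / 77 = 2.4286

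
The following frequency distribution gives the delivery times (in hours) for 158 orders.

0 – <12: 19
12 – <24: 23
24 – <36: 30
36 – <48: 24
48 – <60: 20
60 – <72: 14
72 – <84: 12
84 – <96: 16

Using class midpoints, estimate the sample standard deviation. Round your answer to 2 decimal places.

Midpoints: 6, 18, 30, 42, 54, 66, 78, 90
n = 158, Σfm = 6816, mean = 43.1392
Σfm² = 399384
Σf(m − x̄)² = Σfm² − (Σfm)²/n = 399384 − 6816²/158 = 105346.9367
Sample variance = 105346.9367 / 157 = 670.9996
Standard deviation = √670.9996 = 25.9037

25.90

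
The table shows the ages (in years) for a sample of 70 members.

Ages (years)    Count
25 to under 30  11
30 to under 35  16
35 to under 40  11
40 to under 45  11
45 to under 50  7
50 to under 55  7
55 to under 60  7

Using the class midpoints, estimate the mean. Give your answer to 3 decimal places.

Midpoints: 27.5, 32.5, 37.5, 42.5, 47.5, 52.5, 57.5
Σfm = 11×27.5 + 16×32.5 + 11×37.5 + 11×42.5 + 7×47.5 + 7×52.5 + 7×57.5 = 2805
n = Σf = 70
Mean = 2805 / 70 = 40.0714

40.071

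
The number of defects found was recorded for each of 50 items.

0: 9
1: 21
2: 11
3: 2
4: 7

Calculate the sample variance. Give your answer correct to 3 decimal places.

1.560

Values: 0, 1, 2, 3, 4
n = 50, Σfx = 77, mean = 1.5400
Σfx² = 195
Σf(x − x̄)² = Σfx² − (Σfx)²/n = 195 − 77²/50 = 76.4200
Sample variance = 76.4200 / 49 = 1.5596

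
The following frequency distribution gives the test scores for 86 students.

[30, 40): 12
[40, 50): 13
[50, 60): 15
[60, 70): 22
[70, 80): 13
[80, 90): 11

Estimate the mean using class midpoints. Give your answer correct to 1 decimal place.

Midpoints: 35, 45, 55, 65, 75, 85
Σfm = 12×35 + 13×45 + 15×55 + 22×65 + 13×75 + 11×85 = 5170
n = Σf = 86
Mean = 5170 / 86 = 60.1163

60.1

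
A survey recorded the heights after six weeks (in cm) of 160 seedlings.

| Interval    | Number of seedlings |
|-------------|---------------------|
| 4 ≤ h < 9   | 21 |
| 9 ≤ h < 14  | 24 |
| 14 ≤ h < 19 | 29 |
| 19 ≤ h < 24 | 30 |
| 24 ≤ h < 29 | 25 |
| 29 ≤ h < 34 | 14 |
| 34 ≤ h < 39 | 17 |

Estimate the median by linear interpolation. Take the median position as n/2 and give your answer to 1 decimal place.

20.0

Cumulative frequencies: 21, 45, 74, 104, 129, 143, 160
n = 160; position = n/2 = 80.
This falls in the class 19 ≤ h < 24: L = 19, F = 74, f = 30, h = 5.
Median ≈ 19 + ((80 − 74) / 30) × 5 = 20.0000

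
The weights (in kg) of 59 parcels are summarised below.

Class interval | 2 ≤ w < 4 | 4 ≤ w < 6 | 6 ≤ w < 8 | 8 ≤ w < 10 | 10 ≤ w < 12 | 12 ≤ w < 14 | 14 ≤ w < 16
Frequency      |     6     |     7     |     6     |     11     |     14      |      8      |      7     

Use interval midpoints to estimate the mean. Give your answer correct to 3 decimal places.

Midpoints: 3, 5, 7, 9, 11, 13, 15
Σfm = 6×3 + 7×5 + 6×7 + 11×9 + 14×11 + 8×13 + 7×15 = 557
n = Σf = 59
Mean = 557 / 59 = 9.4407

9.441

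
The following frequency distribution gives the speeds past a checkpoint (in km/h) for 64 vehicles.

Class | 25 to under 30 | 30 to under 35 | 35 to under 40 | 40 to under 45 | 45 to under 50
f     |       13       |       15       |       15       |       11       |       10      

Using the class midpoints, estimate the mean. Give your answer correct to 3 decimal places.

36.719

Midpoints: 27.5, 32.5, 37.5, 42.5, 47.5
Σfm = 13×27.5 + 15×32.5 + 15×37.5 + 11×42.5 + 10×47.5 = 2350
n = Σf = 64
Mean = 2350 / 64 = 36.7188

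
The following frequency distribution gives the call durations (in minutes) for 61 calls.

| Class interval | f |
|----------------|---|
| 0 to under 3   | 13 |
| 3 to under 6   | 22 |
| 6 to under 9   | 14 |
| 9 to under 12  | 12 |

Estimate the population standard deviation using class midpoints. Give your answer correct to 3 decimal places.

Midpoints: 1.5, 4.5, 7.5, 10.5
n = 61, Σfm = 349.5, mean = 5.7295
Σfm² = 2585.25
Σf(m − x̄)² = Σfm² − (Σfm)²/n = 2585.25 − 349.5²/61 = 582.7869
Population variance = 582.7869 / 61 = 9.5539
Standard deviation = √9.5539 = 3.0909

3.091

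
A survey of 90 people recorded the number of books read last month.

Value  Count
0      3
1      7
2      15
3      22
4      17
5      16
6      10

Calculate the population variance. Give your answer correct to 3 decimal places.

2.470

Values: 0, 1, 2, 3, 4, 5, 6
n = 90, Σfx = 311, mean = 3.4556
Σfx² = 1297
Σf(x − x̄)² = Σfx² − (Σfx)²/n = 1297 − 311²/90 = 222.3222
Population variance = 222.3222 / 90 = 2.4702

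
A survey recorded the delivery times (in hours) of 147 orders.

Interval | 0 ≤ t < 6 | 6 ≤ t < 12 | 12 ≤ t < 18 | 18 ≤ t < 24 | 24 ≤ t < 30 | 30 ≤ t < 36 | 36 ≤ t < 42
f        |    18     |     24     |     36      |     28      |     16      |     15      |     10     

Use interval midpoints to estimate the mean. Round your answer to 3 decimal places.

Midpoints: 3, 9, 15, 21, 27, 33, 39
Σfm = 18×3 + 24×9 + 36×15 + 28×21 + 16×27 + 15×33 + 10×39 = 2715
n = Σf = 147
Mean = 2715 / 147 = 18.4694

18.469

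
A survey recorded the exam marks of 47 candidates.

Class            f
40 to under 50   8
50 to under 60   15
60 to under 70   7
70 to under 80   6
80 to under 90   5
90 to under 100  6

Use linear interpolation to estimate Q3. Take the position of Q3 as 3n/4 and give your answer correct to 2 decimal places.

Cumulative frequencies: 8, 23, 30, 36, 41, 47
n = 47; position = 3n/4 = 35.25.
This falls in the class 70 to under 80: L = 70, F = 30, f = 6, h = 10.
Upper quartile ≈ 70 + ((35.25 − 30) / 6) × 10 = 78.7500

78.75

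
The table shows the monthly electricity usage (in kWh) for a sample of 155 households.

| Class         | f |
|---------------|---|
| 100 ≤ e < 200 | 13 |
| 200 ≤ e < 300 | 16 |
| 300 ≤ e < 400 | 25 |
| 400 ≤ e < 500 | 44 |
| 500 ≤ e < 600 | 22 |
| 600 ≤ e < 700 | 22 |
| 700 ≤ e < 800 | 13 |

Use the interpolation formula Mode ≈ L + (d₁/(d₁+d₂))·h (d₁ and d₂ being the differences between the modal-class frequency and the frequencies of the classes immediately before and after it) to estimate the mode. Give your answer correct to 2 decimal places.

Modal class: 400 ≤ e < 500 (highest frequency 44).
d₁ = 44 − 25 = 19, d₂ = 44 − 22 = 22
Mode ≈ 400 + (19/(19+22)) × 100 = 400 + 46.3415 = 446.3415

446.34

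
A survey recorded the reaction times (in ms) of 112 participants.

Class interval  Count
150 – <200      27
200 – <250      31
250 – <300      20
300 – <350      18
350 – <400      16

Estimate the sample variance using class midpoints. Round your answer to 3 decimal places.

4731.137

Midpoints: 175, 225, 275, 325, 375
n = 112, Σfm = 29050, mean = 259.3750
Σfm² = 8060000
Σf(m − x̄)² = Σfm² − (Σfm)²/n = 8060000 − 29050²/112 = 525156.2500
Sample variance = 525156.2500 / 111 = 4731.1374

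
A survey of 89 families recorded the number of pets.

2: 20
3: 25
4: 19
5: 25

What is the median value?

3

Cumulative frequencies: 20, 45, 64, 89
n = 89, so the median is the value in position (n+1)/2 = 45.
Position 45 falls at value 3.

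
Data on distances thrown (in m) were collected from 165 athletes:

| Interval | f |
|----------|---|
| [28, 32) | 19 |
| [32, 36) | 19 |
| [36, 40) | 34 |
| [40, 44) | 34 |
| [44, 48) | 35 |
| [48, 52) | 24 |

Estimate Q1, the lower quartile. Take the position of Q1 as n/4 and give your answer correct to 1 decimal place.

Cumulative frequencies: 19, 38, 72, 106, 141, 165
n = 165; position = n/4 = 41.25.
This falls in the class [36, 40): L = 36, F = 38, f = 34, h = 4.
Lower quartile ≈ 36 + ((41.25 − 38) / 34) × 4 = 36.3824

36.4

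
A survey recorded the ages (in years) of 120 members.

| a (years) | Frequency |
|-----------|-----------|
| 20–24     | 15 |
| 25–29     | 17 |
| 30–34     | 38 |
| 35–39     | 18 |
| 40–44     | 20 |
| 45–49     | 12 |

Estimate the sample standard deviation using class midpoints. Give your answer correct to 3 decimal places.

7.456

Midpoints: 22, 27, 32, 37, 42, 47
n = 120, Σfm = 4075, mean = 33.9583
Σfm² = 144995
Σf(m − x̄)² = Σfm² − (Σfm)²/n = 144995 − 4075²/120 = 6614.7917
Sample variance = 6614.7917 / 119 = 55.5865
Standard deviation = √55.5865 = 7.4556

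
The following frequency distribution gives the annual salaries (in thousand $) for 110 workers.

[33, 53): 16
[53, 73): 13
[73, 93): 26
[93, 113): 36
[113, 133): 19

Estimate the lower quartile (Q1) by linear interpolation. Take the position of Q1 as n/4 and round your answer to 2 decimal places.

70.69

Cumulative frequencies: 16, 29, 55, 91, 110
n = 110; position = n/4 = 27.5.
This falls in the class [53, 73): L = 53, F = 16, f = 13, h = 20.
Lower quartile ≈ 53 + ((27.5 − 16) / 13) × 20 = 70.6923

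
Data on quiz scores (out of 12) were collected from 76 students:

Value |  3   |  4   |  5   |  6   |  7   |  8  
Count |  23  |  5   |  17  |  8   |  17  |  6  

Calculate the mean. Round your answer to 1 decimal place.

5.1

Values: 3, 4, 5, 6, 7, 8
Σfx = 23×3 + 5×4 + 17×5 + 8×6 + 17×7 + 6×8 = 389
n = Σf = 76
Mean = 389 / 76 = 5.1184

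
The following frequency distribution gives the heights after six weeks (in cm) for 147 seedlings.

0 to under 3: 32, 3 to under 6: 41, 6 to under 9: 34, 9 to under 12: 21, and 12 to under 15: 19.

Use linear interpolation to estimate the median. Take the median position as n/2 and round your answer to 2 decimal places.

Cumulative frequencies: 32, 73, 107, 128, 147
n = 147; position = n/2 = 73.5.
This falls in the class 6 to under 9: L = 6, F = 73, f = 34, h = 3.
Median ≈ 6 + ((73.5 − 73) / 34) × 3 = 6.0441

6.04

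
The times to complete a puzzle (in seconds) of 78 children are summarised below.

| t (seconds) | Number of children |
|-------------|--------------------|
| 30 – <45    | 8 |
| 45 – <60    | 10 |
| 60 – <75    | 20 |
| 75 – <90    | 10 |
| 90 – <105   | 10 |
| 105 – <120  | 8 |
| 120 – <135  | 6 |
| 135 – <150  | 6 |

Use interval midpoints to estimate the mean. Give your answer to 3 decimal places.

83.269

Midpoints: 37.5, 52.5, 67.5, 82.5, 97.5, 112.5, 127.5, 142.5
Σfm = 8×37.5 + 10×52.5 + 20×67.5 + 10×82.5 + 10×97.5 + 8×112.5 + 6×127.5 + 6×142.5 = 6495
n = Σf = 78
Mean = 6495 / 78 = 83.2692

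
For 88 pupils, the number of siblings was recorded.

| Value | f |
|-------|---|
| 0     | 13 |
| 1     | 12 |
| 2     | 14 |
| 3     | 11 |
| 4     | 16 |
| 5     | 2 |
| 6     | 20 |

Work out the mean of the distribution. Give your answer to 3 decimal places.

3.034

Values: 0, 1, 2, 3, 4, 5, 6
Σfx = 13×0 + 12×1 + 14×2 + 11×3 + 16×4 + 2×5 + 20×6 = 267
n = Σf = 88
Mean = 267 / 88 = 3.0341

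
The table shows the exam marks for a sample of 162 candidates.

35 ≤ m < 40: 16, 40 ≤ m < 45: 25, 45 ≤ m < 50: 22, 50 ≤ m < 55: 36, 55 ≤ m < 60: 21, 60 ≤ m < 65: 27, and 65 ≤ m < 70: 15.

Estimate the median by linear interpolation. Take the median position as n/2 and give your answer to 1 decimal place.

Cumulative frequencies: 16, 41, 63, 99, 120, 147, 162
n = 162; position = n/2 = 81.
This falls in the class 50 ≤ m < 55: L = 50, F = 63, f = 36, h = 5.
Median ≈ 50 + ((81 − 63) / 36) × 5 = 52.5000

52.5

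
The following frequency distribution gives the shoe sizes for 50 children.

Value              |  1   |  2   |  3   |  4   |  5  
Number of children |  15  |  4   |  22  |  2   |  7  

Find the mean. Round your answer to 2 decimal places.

2.64

Values: 1, 2, 3, 4, 5
Σfx = 15×1 + 4×2 + 22×3 + 2×4 + 7×5 = 132
n = Σf = 50
Mean = 132 / 50 = 2.6400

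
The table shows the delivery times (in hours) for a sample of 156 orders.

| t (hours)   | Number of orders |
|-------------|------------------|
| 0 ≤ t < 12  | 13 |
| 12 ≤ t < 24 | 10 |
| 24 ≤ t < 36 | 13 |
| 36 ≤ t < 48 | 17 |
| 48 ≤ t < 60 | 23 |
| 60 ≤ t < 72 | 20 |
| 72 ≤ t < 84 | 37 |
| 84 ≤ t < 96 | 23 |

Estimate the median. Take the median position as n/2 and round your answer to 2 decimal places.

Cumulative frequencies: 13, 23, 36, 53, 76, 96, 133, 156
n = 156; position = n/2 = 78.
This falls in the class 60 ≤ t < 72: L = 60, F = 76, f = 20, h = 12.
Median ≈ 60 + ((78 − 76) / 20) × 12 = 61.2000

61.20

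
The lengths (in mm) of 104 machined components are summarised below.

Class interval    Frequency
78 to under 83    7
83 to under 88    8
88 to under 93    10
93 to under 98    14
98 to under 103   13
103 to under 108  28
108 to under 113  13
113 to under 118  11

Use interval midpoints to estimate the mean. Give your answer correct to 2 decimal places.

Midpoints: 80.5, 85.5, 90.5, 95.5, 100.5, 105.5, 110.5, 115.5
Σfm = 7×80.5 + 8×85.5 + 10×90.5 + 14×95.5 + 13×100.5 + 28×105.5 + 13×110.5 + 11×115.5 = 10457
n = Σf = 104
Mean = 10457 / 104 = 100.5481

100.55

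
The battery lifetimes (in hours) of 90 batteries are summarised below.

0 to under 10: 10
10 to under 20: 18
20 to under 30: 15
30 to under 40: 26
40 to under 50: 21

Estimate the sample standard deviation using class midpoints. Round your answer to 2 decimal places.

13.32

Midpoints: 5, 15, 25, 35, 45
n = 90, Σfm = 2550, mean = 28.3333
Σfm² = 88050
Σf(m − x̄)² = Σfm² − (Σfm)²/n = 88050 − 2550²/90 = 15800.0000
Sample variance = 15800.0000 / 89 = 177.5281
Standard deviation = √177.5281 = 13.3240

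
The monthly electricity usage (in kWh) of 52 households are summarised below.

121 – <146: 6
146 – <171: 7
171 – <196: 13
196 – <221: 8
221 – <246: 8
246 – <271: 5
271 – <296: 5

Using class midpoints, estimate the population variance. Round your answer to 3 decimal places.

Midpoints: 133.5, 158.5, 183.5, 208.5, 233.5, 258.5, 283.5
n = 52, Σfm = 10542, mean = 202.7308
Σfm² = 2240457
Σf(m − x̄)² = Σfm² − (Σfm)²/n = 2240457 − 10542²/52 = 103269.2308
Population variance = 103269.2308 / 52 = 1985.9467

1985.947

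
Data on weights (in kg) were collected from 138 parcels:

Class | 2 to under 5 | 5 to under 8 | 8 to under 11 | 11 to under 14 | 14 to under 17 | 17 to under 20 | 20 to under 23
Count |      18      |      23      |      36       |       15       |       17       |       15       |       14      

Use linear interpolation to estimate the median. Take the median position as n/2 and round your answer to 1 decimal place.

10.3

Cumulative frequencies: 18, 41, 77, 92, 109, 124, 138
n = 138; position = n/2 = 69.
This falls in the class 8 to under 11: L = 8, F = 41, f = 36, h = 3.
Median ≈ 8 + ((69 − 41) / 36) × 3 = 10.3333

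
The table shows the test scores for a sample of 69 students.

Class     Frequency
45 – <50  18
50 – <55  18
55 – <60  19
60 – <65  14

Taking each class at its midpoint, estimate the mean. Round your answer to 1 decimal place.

54.6

Midpoints: 47.5, 52.5, 57.5, 62.5
Σfm = 18×47.5 + 18×52.5 + 19×57.5 + 14×62.5 = 3767.5
n = Σf = 69
Mean = 3767.5 / 69 = 54.6014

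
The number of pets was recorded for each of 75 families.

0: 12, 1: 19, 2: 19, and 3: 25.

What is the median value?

Cumulative frequencies: 12, 31, 50, 75
n = 75, so the median is the value in position (n+1)/2 = 38.
Position 38 falls at value 2.

2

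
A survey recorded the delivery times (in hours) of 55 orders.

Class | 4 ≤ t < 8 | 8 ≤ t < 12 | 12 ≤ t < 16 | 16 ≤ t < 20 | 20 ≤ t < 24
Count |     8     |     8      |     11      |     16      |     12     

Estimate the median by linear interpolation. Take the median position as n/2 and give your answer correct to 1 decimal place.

Cumulative frequencies: 8, 16, 27, 43, 55
n = 55; position = n/2 = 27.5.
This falls in the class 16 ≤ t < 20: L = 16, F = 27, f = 16, h = 4.
Median ≈ 16 + ((27.5 − 27) / 16) × 4 = 16.1250

16.1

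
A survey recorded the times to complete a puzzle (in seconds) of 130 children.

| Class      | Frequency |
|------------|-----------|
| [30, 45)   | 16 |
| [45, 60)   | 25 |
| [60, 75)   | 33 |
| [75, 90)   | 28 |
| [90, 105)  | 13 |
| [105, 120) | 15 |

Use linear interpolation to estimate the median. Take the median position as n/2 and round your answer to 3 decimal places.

70.909

Cumulative frequencies: 16, 41, 74, 102, 115, 130
n = 130; position = n/2 = 65.
This falls in the class [60, 75): L = 60, F = 41, f = 33, h = 15.
Median ≈ 60 + ((65 − 41) / 33) × 15 = 70.9091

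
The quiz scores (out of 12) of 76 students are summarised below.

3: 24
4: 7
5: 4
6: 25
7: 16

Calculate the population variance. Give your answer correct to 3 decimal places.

2.526

Values: 3, 4, 5, 6, 7
n = 76, Σfx = 382, mean = 5.0263
Σfx² = 2112
Σf(x − x̄)² = Σfx² − (Σfx)²/n = 2112 − 382²/76 = 191.9474
Population variance = 191.9474 / 76 = 2.5256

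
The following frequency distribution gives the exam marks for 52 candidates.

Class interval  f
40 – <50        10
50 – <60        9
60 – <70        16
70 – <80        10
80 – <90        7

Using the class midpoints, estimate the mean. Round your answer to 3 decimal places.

Midpoints: 45, 55, 65, 75, 85
Σfm = 10×45 + 9×55 + 16×65 + 10×75 + 7×85 = 3330
n = Σf = 52
Mean = 3330 / 52 = 64.0385

64.038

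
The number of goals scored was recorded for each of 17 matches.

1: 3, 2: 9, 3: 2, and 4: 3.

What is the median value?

Cumulative frequencies: 3, 12, 14, 17
n = 17, so the median is the value in position (n+1)/2 = 9.
Position 9 falls at value 2.

2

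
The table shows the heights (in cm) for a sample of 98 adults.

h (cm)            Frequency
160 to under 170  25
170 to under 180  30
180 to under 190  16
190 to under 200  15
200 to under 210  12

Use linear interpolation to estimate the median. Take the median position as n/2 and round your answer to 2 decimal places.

Cumulative frequencies: 25, 55, 71, 86, 98
n = 98; position = n/2 = 49.
This falls in the class 170 to under 180: L = 170, F = 25, f = 30, h = 10.
Median ≈ 170 + ((49 − 25) / 30) × 10 = 178.0000

178.00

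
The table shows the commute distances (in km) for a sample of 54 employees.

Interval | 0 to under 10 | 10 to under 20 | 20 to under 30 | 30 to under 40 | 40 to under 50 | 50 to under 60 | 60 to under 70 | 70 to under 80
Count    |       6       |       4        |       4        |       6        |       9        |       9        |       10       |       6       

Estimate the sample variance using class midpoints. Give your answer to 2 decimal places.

Midpoints: 5, 15, 25, 35, 45, 55, 65, 75
n = 54, Σfm = 2400, mean = 44.4444
Σfm² = 132350
Σf(m − x̄)² = Σfm² − (Σfm)²/n = 132350 − 2400²/54 = 25683.3333
Sample variance = 25683.3333 / 53 = 484.5912

484.59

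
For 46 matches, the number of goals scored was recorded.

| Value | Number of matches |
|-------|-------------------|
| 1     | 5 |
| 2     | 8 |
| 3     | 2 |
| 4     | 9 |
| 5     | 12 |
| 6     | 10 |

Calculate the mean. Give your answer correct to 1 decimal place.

Values: 1, 2, 3, 4, 5, 6
Σfx = 5×1 + 8×2 + 2×3 + 9×4 + 12×5 + 10×6 = 183
n = Σf = 46
Mean = 183 / 46 = 3.9783

4.0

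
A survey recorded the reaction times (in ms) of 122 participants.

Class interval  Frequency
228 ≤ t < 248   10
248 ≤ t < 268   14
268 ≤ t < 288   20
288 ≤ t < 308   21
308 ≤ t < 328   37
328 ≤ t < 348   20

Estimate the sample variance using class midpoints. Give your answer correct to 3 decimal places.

935.510

Midpoints: 238, 258, 278, 298, 318, 338
n = 122, Σfm = 36336, mean = 297.8361
Σfm² = 10935368
Σf(m − x̄)² = Σfm² − (Σfm)²/n = 10935368 − 36336²/122 = 113196.7213
Sample variance = 113196.7213 / 121 = 935.5101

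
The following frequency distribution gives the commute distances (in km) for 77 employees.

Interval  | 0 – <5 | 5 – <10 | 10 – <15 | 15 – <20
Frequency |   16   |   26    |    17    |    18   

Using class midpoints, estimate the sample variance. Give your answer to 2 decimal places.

Midpoints: 2.5, 7.5, 12.5, 17.5
n = 77, Σfm = 762.5, mean = 9.9026
Σfm² = 9731.25
Σf(m − x̄)² = Σfm² − (Σfm)²/n = 9731.25 − 762.5²/77 = 2180.5195
Sample variance = 2180.5195 / 76 = 28.6910

28.69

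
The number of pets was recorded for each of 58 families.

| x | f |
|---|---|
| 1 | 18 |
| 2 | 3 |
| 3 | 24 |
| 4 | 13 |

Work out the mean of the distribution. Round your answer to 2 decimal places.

Values: 1, 2, 3, 4
Σfx = 18×1 + 3×2 + 24×3 + 13×4 = 148
n = Σf = 58
Mean = 148 / 58 = 2.5517

2.55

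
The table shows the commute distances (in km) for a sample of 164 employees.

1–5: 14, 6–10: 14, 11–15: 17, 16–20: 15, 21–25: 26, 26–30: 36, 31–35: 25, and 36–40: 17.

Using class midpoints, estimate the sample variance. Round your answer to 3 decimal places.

Midpoints: 3, 8, 13, 18, 23, 28, 33, 38
n = 164, Σfm = 3722, mean = 22.6951
Σfm² = 102506
Σf(m − x̄)² = Σfm² − (Σfm)²/n = 102506 − 3722²/164 = 18034.7561
Sample variance = 18034.7561 / 163 = 110.6427

110.643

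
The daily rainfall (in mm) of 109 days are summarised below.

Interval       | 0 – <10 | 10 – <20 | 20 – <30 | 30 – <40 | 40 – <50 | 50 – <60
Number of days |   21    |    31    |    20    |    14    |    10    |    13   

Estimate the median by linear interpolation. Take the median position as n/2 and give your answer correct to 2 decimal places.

21.25

Cumulative frequencies: 21, 52, 72, 86, 96, 109
n = 109; position = n/2 = 54.5.
This falls in the class 20 – <30: L = 20, F = 52, f = 20, h = 10.
Median ≈ 20 + ((54.5 − 52) / 20) × 10 = 21.2500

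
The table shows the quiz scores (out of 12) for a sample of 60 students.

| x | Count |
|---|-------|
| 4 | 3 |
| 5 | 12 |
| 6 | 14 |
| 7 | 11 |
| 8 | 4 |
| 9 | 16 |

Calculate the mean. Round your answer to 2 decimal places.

Values: 4, 5, 6, 7, 8, 9
Σfx = 3×4 + 12×5 + 14×6 + 11×7 + 4×8 + 16×9 = 409
n = Σf = 60
Mean = 409 / 60 = 6.8167

6.82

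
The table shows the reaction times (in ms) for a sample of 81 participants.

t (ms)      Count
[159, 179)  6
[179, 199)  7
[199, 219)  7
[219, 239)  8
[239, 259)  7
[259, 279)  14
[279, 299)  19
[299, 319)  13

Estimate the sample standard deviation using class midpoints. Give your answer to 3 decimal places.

Midpoints: 169, 189, 209, 229, 249, 269, 289, 309
n = 81, Σfm = 20649, mean = 254.9259
Σfm² = 5421921
Σf(m − x̄)² = Σfm² − (Σfm)²/n = 5421921 − 20649²/81 = 157955.5556
Sample variance = 157955.5556 / 80 = 1974.4444
Standard deviation = √1974.4444 = 44.4347

44.435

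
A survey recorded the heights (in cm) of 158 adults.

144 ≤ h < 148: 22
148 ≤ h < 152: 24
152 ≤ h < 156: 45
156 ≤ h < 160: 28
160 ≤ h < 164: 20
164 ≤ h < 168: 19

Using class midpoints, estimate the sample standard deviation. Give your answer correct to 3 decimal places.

6.144

Midpoints: 146, 150, 154, 158, 162, 166
n = 158, Σfm = 24560, mean = 155.4430
Σfm² = 3823608
Σf(m − x̄)² = Σfm² − (Σfm)²/n = 3823608 − 24560²/158 = 5926.9873
Sample variance = 5926.9873 / 157 = 37.7515
Standard deviation = √37.7515 = 6.1442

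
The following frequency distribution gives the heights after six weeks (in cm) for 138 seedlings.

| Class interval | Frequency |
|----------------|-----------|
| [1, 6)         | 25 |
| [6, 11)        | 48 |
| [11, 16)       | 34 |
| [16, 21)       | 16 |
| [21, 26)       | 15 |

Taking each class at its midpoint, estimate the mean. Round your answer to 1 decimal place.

11.6

Midpoints: 3.5, 8.5, 13.5, 18.5, 23.5
Σfm = 25×3.5 + 48×8.5 + 34×13.5 + 16×18.5 + 15×23.5 = 1603
n = Σf = 138
Mean = 1603 / 138 = 11.6159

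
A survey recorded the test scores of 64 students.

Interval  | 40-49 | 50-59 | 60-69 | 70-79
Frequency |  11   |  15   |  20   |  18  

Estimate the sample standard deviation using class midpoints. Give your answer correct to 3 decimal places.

Midpoints: 44.5, 54.5, 64.5, 74.5
n = 64, Σfm = 3938, mean = 61.5312
Σfm² = 249446
Σf(m − x̄)² = Σfm² − (Σfm)²/n = 249446 − 3938²/64 = 7135.9375
Sample variance = 7135.9375 / 63 = 113.2688
Standard deviation = √113.2688 = 10.6428

10.643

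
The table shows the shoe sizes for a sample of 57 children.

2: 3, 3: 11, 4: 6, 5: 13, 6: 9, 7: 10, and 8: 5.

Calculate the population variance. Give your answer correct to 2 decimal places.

2.98

Values: 2, 3, 4, 5, 6, 7, 8
n = 57, Σfx = 292, mean = 5.1228
Σfx² = 1666
Σf(x − x̄)² = Σfx² − (Σfx)²/n = 1666 − 292²/57 = 170.1404
Population variance = 170.1404 / 57 = 2.9849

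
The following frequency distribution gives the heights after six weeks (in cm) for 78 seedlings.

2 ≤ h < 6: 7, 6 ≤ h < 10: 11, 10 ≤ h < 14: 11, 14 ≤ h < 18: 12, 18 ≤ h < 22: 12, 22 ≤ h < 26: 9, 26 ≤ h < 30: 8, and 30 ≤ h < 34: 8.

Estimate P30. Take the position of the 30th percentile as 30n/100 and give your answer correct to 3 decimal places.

Cumulative frequencies: 7, 18, 29, 41, 53, 62, 70, 78
n = 78; position = 30n/100 = 23.4.
This falls in the class 10 ≤ h < 14: L = 10, F = 18, f = 11, h = 4.
30th percentile ≈ 10 + ((23.4 − 18) / 11) × 4 = 11.9636

11.964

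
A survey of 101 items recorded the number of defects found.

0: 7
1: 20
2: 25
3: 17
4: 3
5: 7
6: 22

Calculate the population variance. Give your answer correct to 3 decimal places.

Values: 0, 1, 2, 3, 4, 5, 6
n = 101, Σfx = 300, mean = 2.9703
Σfx² = 1288
Σf(x − x̄)² = Σfx² − (Σfx)²/n = 1288 − 300²/101 = 396.9109
Population variance = 396.9109 / 101 = 3.9298

3.930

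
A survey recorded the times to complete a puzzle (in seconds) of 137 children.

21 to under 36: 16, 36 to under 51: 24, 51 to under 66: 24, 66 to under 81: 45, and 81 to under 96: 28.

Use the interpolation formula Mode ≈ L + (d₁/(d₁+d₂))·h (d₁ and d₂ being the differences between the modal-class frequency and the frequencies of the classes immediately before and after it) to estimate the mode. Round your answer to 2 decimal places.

Modal class: 66 to under 81 (highest frequency 45).
d₁ = 45 − 24 = 21, d₂ = 45 − 28 = 17
Mode ≈ 66 + (21/(21+17)) × 15 = 66 + 8.2895 = 74.2895

74.29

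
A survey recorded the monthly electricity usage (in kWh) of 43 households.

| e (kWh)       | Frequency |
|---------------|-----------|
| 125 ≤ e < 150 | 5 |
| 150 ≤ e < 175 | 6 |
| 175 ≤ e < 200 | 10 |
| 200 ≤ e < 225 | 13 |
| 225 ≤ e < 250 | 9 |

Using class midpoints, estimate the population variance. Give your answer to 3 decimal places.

1014.062

Midpoints: 137.5, 162.5, 187.5, 212.5, 237.5
n = 43, Σfm = 8437.5, mean = 196.2209
Σfm² = 1699218.75
Σf(m − x̄)² = Σfm² − (Σfm)²/n = 1699218.75 − 8437.5²/43 = 43604.6512
Population variance = 43604.6512 / 43 = 1014.0617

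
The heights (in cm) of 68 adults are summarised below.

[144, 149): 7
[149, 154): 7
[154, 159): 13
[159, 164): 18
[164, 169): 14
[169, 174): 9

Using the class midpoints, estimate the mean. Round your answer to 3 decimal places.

160.324

Midpoints: 146.5, 151.5, 156.5, 161.5, 166.5, 171.5
Σfm = 7×146.5 + 7×151.5 + 13×156.5 + 18×161.5 + 14×166.5 + 9×171.5 = 10902
n = Σf = 68
Mean = 10902 / 68 = 160.3235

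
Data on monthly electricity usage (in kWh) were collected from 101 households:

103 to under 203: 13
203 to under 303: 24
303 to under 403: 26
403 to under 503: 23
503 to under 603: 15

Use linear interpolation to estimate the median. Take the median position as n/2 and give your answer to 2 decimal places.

354.92

Cumulative frequencies: 13, 37, 63, 86, 101
n = 101; position = n/2 = 50.5.
This falls in the class 303 to under 403: L = 303, F = 37, f = 26, h = 100.
Median ≈ 303 + ((50.5 − 37) / 26) × 100 = 354.9231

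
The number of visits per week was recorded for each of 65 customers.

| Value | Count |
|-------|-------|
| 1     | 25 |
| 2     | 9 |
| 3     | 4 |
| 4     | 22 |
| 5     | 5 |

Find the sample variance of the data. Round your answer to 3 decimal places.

2.184

Values: 1, 2, 3, 4, 5
n = 65, Σfx = 168, mean = 2.5846
Σfx² = 574
Σf(x − x̄)² = Σfx² − (Σfx)²/n = 574 − 168²/65 = 139.7846
Sample variance = 139.7846 / 64 = 2.1841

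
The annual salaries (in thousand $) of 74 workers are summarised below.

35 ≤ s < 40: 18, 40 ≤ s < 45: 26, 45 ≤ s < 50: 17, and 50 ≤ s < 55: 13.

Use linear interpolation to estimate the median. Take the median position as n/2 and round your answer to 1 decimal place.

Cumulative frequencies: 18, 44, 61, 74
n = 74; position = n/2 = 37.
This falls in the class 40 ≤ s < 45: L = 40, F = 18, f = 26, h = 5.
Median ≈ 40 + ((37 − 18) / 26) × 5 = 43.6538

43.7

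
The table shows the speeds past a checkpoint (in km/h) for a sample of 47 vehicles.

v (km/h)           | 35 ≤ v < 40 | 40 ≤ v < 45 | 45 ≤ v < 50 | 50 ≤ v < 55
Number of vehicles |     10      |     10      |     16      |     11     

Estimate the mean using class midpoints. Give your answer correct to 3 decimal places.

Midpoints: 37.5, 42.5, 47.5, 52.5
Σfm = 10×37.5 + 10×42.5 + 16×47.5 + 11×52.5 = 2137.5
n = Σf = 47
Mean = 2137.5 / 47 = 45.4787

45.479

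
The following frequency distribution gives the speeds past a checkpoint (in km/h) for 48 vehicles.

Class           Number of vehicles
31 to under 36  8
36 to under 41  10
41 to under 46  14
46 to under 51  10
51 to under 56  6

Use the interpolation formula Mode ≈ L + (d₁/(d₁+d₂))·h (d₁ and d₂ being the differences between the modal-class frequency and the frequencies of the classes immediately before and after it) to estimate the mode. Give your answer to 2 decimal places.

Modal class: 41 to under 46 (highest frequency 14).
d₁ = 14 − 10 = 4, d₂ = 14 − 10 = 4
Mode ≈ 41 + (4/(4+4)) × 5 = 41 + 2.5000 = 43.5000

43.50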